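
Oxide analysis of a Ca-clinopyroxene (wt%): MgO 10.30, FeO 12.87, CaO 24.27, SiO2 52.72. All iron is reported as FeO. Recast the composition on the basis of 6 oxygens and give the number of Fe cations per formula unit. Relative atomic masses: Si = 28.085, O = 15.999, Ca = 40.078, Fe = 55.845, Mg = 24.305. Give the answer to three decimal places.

0.410 Fe apfu

MgO: 10.30/40.304 = 0.25556 mol → 0.25556 mol Mg, 0.25556 mol O.
FeO: 12.87/71.844 = 0.17914 mol → 0.17914 mol Fe, 0.17914 mol O.
CaO: 24.27/56.077 = 0.43280 mol → 0.43280 mol Ca, 0.43280 mol O.
SiO2: 52.72/60.083 = 0.87745 mol → 0.87745 mol Si, 1.75490 mol O.
Total oxygen = 2.62240 mol. Normalization factor = 6/2.62240 = 2.28798.
Fe per 6 O = 0.17914 × 2.28798 = 0.410.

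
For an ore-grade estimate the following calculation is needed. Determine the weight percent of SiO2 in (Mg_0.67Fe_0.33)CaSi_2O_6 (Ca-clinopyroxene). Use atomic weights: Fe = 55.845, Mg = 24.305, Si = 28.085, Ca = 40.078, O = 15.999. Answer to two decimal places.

52.95 wt%

Formula mass = 226.955 g/mol.
2 Si → 2.0000 mol SiO2 per formula unit; M(SiO2) = 60.083, so SiO2 mass = 120.166 g.
120.166/226.955 × 100 = 52.95 wt%.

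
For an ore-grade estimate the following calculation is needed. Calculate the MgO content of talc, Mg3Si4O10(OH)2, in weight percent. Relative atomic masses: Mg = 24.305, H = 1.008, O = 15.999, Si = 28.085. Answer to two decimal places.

Molar mass of Mg3Si4O10(OH)2 = 3·24.305 + 4·28.085 + 12·15.999 + 2·1.008 = 379.259 g/mol.
Each formula unit contains 3 Mg, equivalent to 3/1 = 3.0000 mol MgO.
M(MgO) = 1×24.305 + 1×15.999 = 40.304 g/mol.
Mass of MgO per formula unit = 3.0000 × 40.304 = 120.912 g.
MgO wt% = 120.912 / 379.259 × 100 = 31.88%.

31.88 wt%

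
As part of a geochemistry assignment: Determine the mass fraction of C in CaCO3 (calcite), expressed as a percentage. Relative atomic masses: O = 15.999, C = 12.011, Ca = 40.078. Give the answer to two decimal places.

M(CaCO3) = 100.086 g/mol.
C contributes 1 × 12.011 = 12.011 g per mole.
12.011/100.086 = 0.1200 → 12.00%.

12.00 wt%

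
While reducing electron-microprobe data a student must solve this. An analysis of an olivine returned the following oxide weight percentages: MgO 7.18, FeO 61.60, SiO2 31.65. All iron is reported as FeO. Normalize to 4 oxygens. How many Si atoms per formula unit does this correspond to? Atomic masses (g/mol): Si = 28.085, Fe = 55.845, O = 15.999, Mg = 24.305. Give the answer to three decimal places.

1.009 Si apfu

7.18 wt% MgO ÷ 40.304 g/mol = 0.17815 mol, giving 0.17815 Mg and 0.17815 O.
61.60 wt% FeO ÷ 71.844 g/mol = 0.85741 mol, giving 0.85741 Fe and 0.85741 O.
31.65 wt% SiO2 ÷ 60.083 g/mol = 0.52677 mol, giving 0.52677 Si and 1.05354 O.
Oxygen sums to 2.08910; scaling by 4/2.08910 = 1.91470 puts the formula on 4 O.
Si: 0.52677 × 1.91470 = 1.009 atoms per formula unit.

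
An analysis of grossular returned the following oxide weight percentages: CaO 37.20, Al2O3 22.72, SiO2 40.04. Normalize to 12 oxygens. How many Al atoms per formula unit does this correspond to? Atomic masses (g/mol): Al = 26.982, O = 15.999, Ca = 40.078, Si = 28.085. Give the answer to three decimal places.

CaO (M=56.077): mol = 0.66337; Ca = 0.66337, O = 0.66337.
Al2O3 (M=101.961): mol = 0.22283; Al = 0.44566, O = 0.66849.
SiO2 (M=60.083): mol = 0.66641; Si = 0.66641, O = 1.33282.
ΣO = 2.66468; factor = 12/ΣO = 4.50335.
Al apfu = 0.44566 × 4.50335 = 2.007.

2.007 Al apfu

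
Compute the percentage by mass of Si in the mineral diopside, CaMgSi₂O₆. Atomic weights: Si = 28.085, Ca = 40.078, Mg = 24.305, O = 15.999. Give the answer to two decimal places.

Molar mass of CaMgSi₂O₆: 1×40.078 + 1×24.305 + 2×28.085 + 6×15.999 = 216.547 g/mol.
Mass of Si per formula unit: 2 × 28.085 = 56.170 g.
Weight fraction Si = 56.170 / 216.547 = 0.2594.

25.94 wt%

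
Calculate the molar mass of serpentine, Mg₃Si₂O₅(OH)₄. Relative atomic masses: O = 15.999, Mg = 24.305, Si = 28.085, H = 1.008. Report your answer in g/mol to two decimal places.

The formula mass is the sum 3×24.305 + 2×28.085 + 9×15.999 + 4×1.008.

277.11 g/mol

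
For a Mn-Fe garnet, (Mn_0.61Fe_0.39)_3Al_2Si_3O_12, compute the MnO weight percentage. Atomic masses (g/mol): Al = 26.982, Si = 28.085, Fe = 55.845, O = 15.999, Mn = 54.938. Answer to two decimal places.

26.17 wt%

Formula mass = 496.082 g/mol.
1.83 Mn → 1.8300 mol MnO per formula unit; M(MnO) = 70.937, so MnO mass = 129.815 g.
129.815/496.082 × 100 = 26.17 wt%.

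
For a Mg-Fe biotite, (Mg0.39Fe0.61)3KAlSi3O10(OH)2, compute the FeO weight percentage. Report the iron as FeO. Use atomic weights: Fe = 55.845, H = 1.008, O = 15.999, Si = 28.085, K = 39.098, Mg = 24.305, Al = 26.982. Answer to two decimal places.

M((Mg0.39Fe0.61)3KAlSi3O10(OH)2) = 474.972 g/mol; M(FeO) = 71.844 g/mol.
Moles FeO per formula unit = 1.83 Fe ÷ 1 = 1.8300.
FeO fraction = (1.8300 × 71.844) / 474.972 = 131.475/474.972 = 0.2768.

27.68 wt%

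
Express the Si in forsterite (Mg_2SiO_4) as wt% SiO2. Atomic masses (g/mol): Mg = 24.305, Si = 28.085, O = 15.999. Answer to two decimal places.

42.71 wt%

Formula mass = 140.691 g/mol.
1 Si → 1.0000 mol SiO2 per formula unit; M(SiO2) = 60.083, so SiO2 mass = 60.083 g.
60.083/140.691 × 100 = 42.71 wt%.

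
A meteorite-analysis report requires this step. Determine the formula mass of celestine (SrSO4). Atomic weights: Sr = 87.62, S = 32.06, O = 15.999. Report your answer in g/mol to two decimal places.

The formula mass is the sum 1·87.62 + 1·32.06 + 4·15.999.

183.68 g/mol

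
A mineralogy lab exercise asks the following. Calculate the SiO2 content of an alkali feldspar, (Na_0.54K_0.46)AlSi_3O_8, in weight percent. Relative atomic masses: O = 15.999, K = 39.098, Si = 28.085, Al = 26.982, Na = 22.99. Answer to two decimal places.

Molar mass of (Na_0.54K_0.46)AlSi_3O_8 = 0.54×22.99 + 0.46×39.098 + 1×26.982 + 3×28.085 + 8×15.999 = 269.629 g/mol.
Each formula unit contains 3 Si, equivalent to 3/1 = 3.0000 mol SiO2.
M(SiO2) = 1×28.085 + 2×15.999 = 60.083 g/mol.
Mass of SiO2 per formula unit = 3.0000 × 60.083 = 180.249 g.
SiO2 wt% = 180.249 / 269.629 × 100 = 66.85%.

66.85 wt%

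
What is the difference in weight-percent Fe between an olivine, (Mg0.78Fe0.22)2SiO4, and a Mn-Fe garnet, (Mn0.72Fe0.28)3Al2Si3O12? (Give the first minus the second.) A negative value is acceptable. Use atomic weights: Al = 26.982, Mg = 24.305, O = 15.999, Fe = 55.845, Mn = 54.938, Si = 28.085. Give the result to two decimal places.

6.44 percentage points

First mineral: 24.572 g Fe in 154.569 g formula = 15.90 wt% Fe.
Second mineral: 46.910 g Fe in 495.783 g formula = 9.46 wt% Fe.
15.90% − 9.46% gives a difference of 6.44 percentage points.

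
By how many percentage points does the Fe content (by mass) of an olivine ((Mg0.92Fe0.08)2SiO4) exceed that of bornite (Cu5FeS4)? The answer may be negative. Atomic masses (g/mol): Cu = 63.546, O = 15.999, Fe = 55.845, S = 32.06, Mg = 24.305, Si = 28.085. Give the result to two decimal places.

M((Mg0.92Fe0.08)2SiO4) = 145.737 g/mol, so wt% Fe = 8.935/145.737 × 100 = 6.13%.
M(Cu5FeS4) = 501.815 g/mol, so wt% Fe = 55.845/501.815 × 100 = 11.13%.
6.13 − 11.13 = -5.00 pp.

-5.00 percentage points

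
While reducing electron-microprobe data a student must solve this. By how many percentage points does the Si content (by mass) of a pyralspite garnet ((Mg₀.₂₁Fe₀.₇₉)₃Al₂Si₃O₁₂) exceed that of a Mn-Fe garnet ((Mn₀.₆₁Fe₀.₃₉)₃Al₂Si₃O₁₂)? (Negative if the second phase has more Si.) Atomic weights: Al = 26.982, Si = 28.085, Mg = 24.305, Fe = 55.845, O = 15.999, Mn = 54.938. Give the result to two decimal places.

0.65 percentage points

Si in (Mg₀.₂₁Fe₀.₇₉)₃Al₂Si₃O₁₂: molar mass 477.872 g/mol; 3×28.085 = 84.255 g → 17.63 wt%.
Si in (Mn₀.₆₁Fe₀.₃₉)₃Al₂Si₃O₁₂: molar mass 496.082 g/mol; 3×28.085 = 84.255 g → 16.98 wt%.
Difference = 17.63 − 16.98 = 0.65 percentage points.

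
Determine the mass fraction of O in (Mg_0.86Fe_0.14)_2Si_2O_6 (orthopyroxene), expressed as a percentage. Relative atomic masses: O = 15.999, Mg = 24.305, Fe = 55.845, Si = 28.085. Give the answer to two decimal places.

M((Mg_0.86Fe_0.14)_2Si_2O_6) = 209.605 g/mol.
O contributes 6 × 15.999 = 95.994 g per mole.
95.994/209.605 = 0.4580 → 45.80%.

45.80 weight percent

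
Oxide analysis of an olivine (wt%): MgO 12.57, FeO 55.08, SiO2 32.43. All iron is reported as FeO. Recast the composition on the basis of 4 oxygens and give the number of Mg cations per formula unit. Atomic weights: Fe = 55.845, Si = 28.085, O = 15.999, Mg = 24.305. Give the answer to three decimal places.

MgO: 12.57/40.304 = 0.31188 mol → 0.31188 mol Mg, 0.31188 mol O.
FeO: 55.08/71.844 = 0.76666 mol → 0.76666 mol Fe, 0.76666 mol O.
SiO2: 32.43/60.083 = 0.53975 mol → 0.53975 mol Si, 1.07950 mol O.
Total oxygen = 2.15804 mol. Normalization factor = 4/2.15804 = 1.85353.
Mg per 4 O = 0.31188 × 1.85353 = 0.578.

0.578 Mg apfu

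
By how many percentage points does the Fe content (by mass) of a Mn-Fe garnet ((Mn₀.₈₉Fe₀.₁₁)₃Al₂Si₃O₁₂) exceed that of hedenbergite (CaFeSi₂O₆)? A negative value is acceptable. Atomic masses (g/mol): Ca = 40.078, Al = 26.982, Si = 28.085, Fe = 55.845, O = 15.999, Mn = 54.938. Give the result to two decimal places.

First mineral: 18.429 g Fe in 495.320 g formula = 3.72 wt% Fe.
Second mineral: 55.845 g Fe in 248.087 g formula = 22.51 wt% Fe.
3.72% − 22.51% gives a difference of -18.79 percentage points.

-18.79 percentage points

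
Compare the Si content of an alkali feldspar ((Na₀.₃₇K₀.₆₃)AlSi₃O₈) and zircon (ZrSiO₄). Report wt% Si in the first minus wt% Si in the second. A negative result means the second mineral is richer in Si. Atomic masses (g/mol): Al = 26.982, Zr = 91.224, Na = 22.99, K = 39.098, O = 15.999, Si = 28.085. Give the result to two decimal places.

Si in (Na₀.₃₇K₀.₆₃)AlSi₃O₈: molar mass 272.367 g/mol; 3×28.085 = 84.255 g → 30.93 wt%.
Si in ZrSiO₄: molar mass 183.305 g/mol; 1×28.085 = 28.085 g → 15.32 wt%.
Difference = 30.93 − 15.32 = 15.61 percentage points.

15.61 percentage points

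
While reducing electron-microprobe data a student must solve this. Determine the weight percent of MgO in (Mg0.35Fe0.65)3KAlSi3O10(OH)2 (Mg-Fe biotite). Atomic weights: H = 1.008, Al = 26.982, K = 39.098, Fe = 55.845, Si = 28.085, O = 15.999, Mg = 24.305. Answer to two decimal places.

8.84 wt%

M((Mg0.35Fe0.65)3KAlSi3O10(OH)2) = 478.757 g/mol; M(MgO) = 40.304 g/mol.
Moles MgO per formula unit = 1.05 Mg ÷ 1 = 1.0500.
MgO fraction = (1.0500 × 40.304) / 478.757 = 42.319/478.757 = 0.0884.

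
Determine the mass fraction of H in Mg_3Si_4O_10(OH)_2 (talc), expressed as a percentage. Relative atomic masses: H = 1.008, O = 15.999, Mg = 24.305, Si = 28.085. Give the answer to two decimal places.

0.53 weight percent

M(Mg_3Si_4O_10(OH)_2) = 379.259 g/mol.
H contributes 2 × 1.008 = 2.016 g per mole.
2.016/379.259 = 0.0053 → 0.53%.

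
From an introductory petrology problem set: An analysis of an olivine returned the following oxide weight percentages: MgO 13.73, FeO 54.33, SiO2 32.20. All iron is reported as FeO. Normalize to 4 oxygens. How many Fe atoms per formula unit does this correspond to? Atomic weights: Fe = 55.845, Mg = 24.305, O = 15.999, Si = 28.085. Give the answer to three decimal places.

1.395 Fe apfu

MgO (M=40.304): mol = 0.34066; Mg = 0.34066, O = 0.34066.
FeO (M=71.844): mol = 0.75622; Fe = 0.75622, O = 0.75622.
SiO2 (M=60.083): mol = 0.53593; Si = 0.53593, O = 1.07186.
ΣO = 2.16874; factor = 4/ΣO = 1.84439.
Fe apfu = 0.75622 × 1.84439 = 1.395.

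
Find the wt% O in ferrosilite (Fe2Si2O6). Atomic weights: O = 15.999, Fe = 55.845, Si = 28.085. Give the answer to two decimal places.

Formula mass = 2*55.845 + 2*28.085 + 6*15.999 = 263.854 g/mol, of which 95.994 g is O.
So O makes up 95.994/263.854 = 0.3638 of the mass, i.e. 36.38%.

36.38 mass %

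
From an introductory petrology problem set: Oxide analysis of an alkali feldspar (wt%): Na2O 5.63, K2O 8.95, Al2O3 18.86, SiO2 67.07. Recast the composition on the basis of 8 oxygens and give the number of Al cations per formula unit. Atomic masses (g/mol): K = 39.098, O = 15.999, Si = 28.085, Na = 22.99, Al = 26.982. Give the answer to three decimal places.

0.995 Al apfu

Na2O: 5.63/61.979 = 0.09084 mol → 0.18168 mol Na, 0.09084 mol O.
K2O: 8.95/94.195 = 0.09502 mol → 0.19004 mol K, 0.09502 mol O.
Al2O3: 18.86/101.961 = 0.18497 mol → 0.36994 mol Al, 0.55491 mol O.
SiO2: 67.07/60.083 = 1.11629 mol → 1.11629 mol Si, 2.23258 mol O.
Total oxygen = 2.97335 mol. Normalization factor = 8/2.97335 = 2.69057.
Al per 8 O = 0.36994 × 2.69057 = 0.995.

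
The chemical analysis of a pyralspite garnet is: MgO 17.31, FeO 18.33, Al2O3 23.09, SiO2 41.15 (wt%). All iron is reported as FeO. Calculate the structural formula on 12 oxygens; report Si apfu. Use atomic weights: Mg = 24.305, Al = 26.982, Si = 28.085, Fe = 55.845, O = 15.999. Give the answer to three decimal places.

MgO (M=40.304): mol = 0.42949; Mg = 0.42949, O = 0.42949.
FeO (M=71.844): mol = 0.25514; Fe = 0.25514, O = 0.25514.
Al2O3 (M=101.961): mol = 0.22646; Al = 0.45292, O = 0.67938.
SiO2 (M=60.083): mol = 0.68489; Si = 0.68489, O = 1.36978.
ΣO = 2.73379; factor = 12/ΣO = 4.38951.
Si apfu = 0.68489 × 4.38951 = 3.006.

3.006 Si apfu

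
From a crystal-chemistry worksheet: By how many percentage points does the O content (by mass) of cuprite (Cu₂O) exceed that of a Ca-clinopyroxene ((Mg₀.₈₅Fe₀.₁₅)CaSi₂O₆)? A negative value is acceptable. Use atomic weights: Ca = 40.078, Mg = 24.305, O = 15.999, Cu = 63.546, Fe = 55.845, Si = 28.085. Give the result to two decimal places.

M(Cu₂O) = 143.091 g/mol, so wt% O = 15.999/143.091 × 100 = 11.18%.
M((Mg₀.₈₅Fe₀.₁₅)CaSi₂O₆) = 221.278 g/mol, so wt% O = 95.994/221.278 × 100 = 43.38%.
11.18 − 43.38 = -32.20 pp.

-32.20 percentage points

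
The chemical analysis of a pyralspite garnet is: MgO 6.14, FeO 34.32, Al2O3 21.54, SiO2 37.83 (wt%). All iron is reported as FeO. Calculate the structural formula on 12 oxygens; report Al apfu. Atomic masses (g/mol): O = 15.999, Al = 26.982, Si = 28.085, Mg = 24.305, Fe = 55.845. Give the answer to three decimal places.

2.010 Al apfu

6.14 wt% MgO ÷ 40.304 g/mol = 0.15234 mol, giving 0.15234 Mg and 0.15234 O.
34.32 wt% FeO ÷ 71.844 g/mol = 0.47770 mol, giving 0.47770 Fe and 0.47770 O.
21.54 wt% Al2O3 ÷ 101.961 g/mol = 0.21126 mol, giving 0.42252 Al and 0.63378 O.
37.83 wt% SiO2 ÷ 60.083 g/mol = 0.62963 mol, giving 0.62963 Si and 1.25926 O.
Oxygen sums to 2.52308; scaling by 12/2.52308 = 4.75609 puts the formula on 12 O.
Al: 0.42252 × 4.75609 = 2.010 atoms per formula unit.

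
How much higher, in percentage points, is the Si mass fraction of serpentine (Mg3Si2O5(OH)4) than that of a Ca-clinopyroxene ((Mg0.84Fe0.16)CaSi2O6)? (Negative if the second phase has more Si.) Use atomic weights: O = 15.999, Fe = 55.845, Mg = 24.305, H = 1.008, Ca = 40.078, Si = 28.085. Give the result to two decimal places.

-5.08 percentage points

M(Mg3Si2O5(OH)4) = 277.108 g/mol, so wt% Si = 56.170/277.108 × 100 = 20.27%.
M((Mg0.84Fe0.16)CaSi2O6) = 221.593 g/mol, so wt% Si = 56.170/221.593 × 100 = 25.35%.
20.27 − 25.35 = -5.08 pp.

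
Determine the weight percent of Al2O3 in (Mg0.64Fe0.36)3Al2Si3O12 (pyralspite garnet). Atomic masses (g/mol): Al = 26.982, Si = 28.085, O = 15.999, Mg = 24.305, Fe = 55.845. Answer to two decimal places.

23.32 wt%

M((Mg0.64Fe0.36)3Al2Si3O12) = 437.185 g/mol; M(Al2O3) = 101.961 g/mol.
Moles Al2O3 per formula unit = 2 Al ÷ 2 = 1.0000.
Al2O3 fraction = (1.0000 × 101.961) / 437.185 = 101.961/437.185 = 0.2332.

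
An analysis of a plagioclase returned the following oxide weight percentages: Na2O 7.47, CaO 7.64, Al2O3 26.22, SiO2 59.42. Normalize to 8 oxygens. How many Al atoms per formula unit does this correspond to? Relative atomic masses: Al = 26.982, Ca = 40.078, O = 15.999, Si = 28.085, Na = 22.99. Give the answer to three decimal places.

1.369 Al apfu

Na2O (M=61.979): mol = 0.12052; Na = 0.24104, O = 0.12052.
CaO (M=56.077): mol = 0.13624; Ca = 0.13624, O = 0.13624.
Al2O3 (M=101.961): mol = 0.25716; Al = 0.51432, O = 0.77148.
SiO2 (M=60.083): mol = 0.98897; Si = 0.98897, O = 1.97794.
ΣO = 3.00618; factor = 8/ΣO = 2.66118.
Al apfu = 0.51432 × 2.66118 = 1.369.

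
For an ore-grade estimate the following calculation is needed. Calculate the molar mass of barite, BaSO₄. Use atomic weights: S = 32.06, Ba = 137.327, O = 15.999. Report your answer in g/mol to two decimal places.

233.38 g/mol

Ba: 1 × 137.327 = 137.3270
S: 1 × 32.06 = 32.0600
O: 4 × 15.999 = 63.9960
Summing the contributions gives the formula mass.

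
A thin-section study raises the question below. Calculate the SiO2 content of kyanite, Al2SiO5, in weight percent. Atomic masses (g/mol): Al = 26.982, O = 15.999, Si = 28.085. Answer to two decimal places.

Molar mass of Al2SiO5 = 2*26.982 + 1*28.085 + 5*15.999 = 162.044 g/mol.
Each formula unit contains 1 Si, equivalent to 1/1 = 1.0000 mol SiO2.
M(SiO2) = 1×28.085 + 2×15.999 = 60.083 g/mol.
Mass of SiO2 per formula unit = 1.0000 × 60.083 = 60.083 g.
SiO2 wt% = 60.083 / 162.044 × 100 = 37.08%.

37.08 wt%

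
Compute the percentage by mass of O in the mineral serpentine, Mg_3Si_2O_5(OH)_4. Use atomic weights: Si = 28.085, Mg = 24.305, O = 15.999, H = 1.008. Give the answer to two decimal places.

51.96 weight percent

Molar mass of Mg_3Si_2O_5(OH)_4: 3×24.305 + 2×28.085 + 9×15.999 + 4×1.008 = 277.108 g/mol.
Mass of O per formula unit: 9 × 15.999 = 143.991 g.
Weight fraction O = 143.991 / 277.108 = 0.5196.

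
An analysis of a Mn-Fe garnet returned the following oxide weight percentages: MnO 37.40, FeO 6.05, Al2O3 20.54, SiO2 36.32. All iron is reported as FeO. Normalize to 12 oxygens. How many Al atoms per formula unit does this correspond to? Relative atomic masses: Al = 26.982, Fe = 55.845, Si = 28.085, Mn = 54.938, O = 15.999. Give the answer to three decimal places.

1.994 Al apfu

MnO: 37.40/70.937 = 0.52723 mol → 0.52723 mol Mn, 0.52723 mol O.
FeO: 6.05/71.844 = 0.08421 mol → 0.08421 mol Fe, 0.08421 mol O.
Al2O3: 20.54/101.961 = 0.20145 mol → 0.40290 mol Al, 0.60435 mol O.
SiO2: 36.32/60.083 = 0.60450 mol → 0.60450 mol Si, 1.20900 mol O.
Total oxygen = 2.42479 mol. Normalization factor = 12/2.42479 = 4.94888.
Al per 12 O = 0.40290 × 4.94888 = 1.994.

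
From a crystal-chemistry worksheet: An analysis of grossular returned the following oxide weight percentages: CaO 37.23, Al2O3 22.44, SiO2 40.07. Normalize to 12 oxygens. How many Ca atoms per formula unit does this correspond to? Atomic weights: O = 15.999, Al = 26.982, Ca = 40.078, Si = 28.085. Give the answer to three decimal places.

2.997 Ca apfu

37.23 wt% CaO ÷ 56.077 g/mol = 0.66391 mol, giving 0.66391 Ca and 0.66391 O.
22.44 wt% Al2O3 ÷ 101.961 g/mol = 0.22008 mol, giving 0.44016 Al and 0.66024 O.
40.07 wt% SiO2 ÷ 60.083 g/mol = 0.66691 mol, giving 0.66691 Si and 1.33382 O.
Oxygen sums to 2.65797; scaling by 12/2.65797 = 4.51472 puts the formula on 12 O.
Ca: 0.66391 × 4.51472 = 2.997 atoms per formula unit.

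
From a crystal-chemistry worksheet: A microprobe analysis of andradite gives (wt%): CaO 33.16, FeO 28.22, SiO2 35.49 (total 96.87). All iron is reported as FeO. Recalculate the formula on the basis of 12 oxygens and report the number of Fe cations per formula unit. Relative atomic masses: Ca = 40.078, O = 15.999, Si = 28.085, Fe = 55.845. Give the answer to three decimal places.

2.177 Fe apfu

CaO: 33.16/56.077 = 0.59133 mol → 0.59133 mol Ca, 0.59133 mol O.
FeO: 28.22/71.844 = 0.39280 mol → 0.39280 mol Fe, 0.39280 mol O.
SiO2: 35.49/60.083 = 0.59068 mol → 0.59068 mol Si, 1.18136 mol O.
Total oxygen = 2.16549 mol. Normalization factor = 12/2.16549 = 5.54147.
Fe per 12 O = 0.39280 × 5.54147 = 2.177.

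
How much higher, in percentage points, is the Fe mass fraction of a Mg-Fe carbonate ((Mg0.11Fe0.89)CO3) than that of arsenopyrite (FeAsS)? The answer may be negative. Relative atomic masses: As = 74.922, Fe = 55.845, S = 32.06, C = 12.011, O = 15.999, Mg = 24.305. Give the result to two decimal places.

9.93 percentage points

First mineral: 49.702 g Fe in 112.384 g formula = 44.23 wt% Fe.
Second mineral: 55.845 g Fe in 162.827 g formula = 34.30 wt% Fe.
44.23% − 34.30% gives a difference of 9.93 percentage points.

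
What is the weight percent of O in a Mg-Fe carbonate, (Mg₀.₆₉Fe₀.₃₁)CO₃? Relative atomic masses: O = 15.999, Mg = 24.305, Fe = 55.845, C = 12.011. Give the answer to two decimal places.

51.01 weight percent

Formula mass = 0.69×24.305 + 0.31×55.845 + 1×12.011 + 3×15.999 = 94.090 g/mol, of which 47.997 g is O.
So O makes up 47.997/94.090 = 0.5101 of the mass, i.e. 51.01%.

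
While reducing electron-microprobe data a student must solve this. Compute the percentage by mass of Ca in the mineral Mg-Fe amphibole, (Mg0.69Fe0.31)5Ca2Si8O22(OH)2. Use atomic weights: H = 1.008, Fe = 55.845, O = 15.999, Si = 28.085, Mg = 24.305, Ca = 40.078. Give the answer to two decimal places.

9.31 wt%

M((Mg0.69Fe0.31)5Ca2Si8O22(OH)2) = 861.240 g/mol.
Ca contributes 2 × 40.078 = 80.156 g per mole.
80.156/861.240 = 0.0931 → 9.31%.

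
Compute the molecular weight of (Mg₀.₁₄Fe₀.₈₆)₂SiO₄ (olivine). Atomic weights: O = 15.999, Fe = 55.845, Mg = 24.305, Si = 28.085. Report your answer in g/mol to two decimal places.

M = 0.28(24.305) + 1.72(55.845) + 1(28.085) + 4(15.999)

194.94 g/mol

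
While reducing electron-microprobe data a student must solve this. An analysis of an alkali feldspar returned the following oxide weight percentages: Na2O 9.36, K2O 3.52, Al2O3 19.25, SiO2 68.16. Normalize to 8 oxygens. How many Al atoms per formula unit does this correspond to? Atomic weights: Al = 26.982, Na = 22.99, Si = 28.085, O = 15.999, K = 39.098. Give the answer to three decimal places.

0.999 Al apfu

Na2O (M=61.979): mol = 0.15102; Na = 0.30204, O = 0.15102.
K2O (M=94.195): mol = 0.03737; K = 0.07474, O = 0.03737.
Al2O3 (M=101.961): mol = 0.18880; Al = 0.37760, O = 0.56640.
SiO2 (M=60.083): mol = 1.13443; Si = 1.13443, O = 2.26886.
ΣO = 3.02365; factor = 8/ΣO = 2.64581.
Al apfu = 0.37760 × 2.64581 = 0.999.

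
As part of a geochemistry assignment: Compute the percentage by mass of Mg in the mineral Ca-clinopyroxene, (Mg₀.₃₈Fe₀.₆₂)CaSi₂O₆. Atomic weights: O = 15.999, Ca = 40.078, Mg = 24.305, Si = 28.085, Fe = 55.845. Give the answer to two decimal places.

Molar mass of (Mg₀.₃₈Fe₀.₆₂)CaSi₂O₆: 0.38*24.305 + 0.62*55.845 + 1*40.078 + 2*28.085 + 6*15.999 = 236.102 g/mol.
Mass of Mg per formula unit: 0.38 × 24.305 = 9.236 g.
Weight fraction Mg = 9.236 / 236.102 = 0.0391.

3.91 mass %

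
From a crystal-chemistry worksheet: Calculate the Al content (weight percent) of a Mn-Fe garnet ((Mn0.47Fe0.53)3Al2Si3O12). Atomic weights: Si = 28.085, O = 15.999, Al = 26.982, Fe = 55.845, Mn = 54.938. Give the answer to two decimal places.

Formula mass = 1.41×54.938 + 1.59×55.845 + 2×26.982 + 3×28.085 + 12×15.999 = 496.463 g/mol, of which 53.964 g is Al.
So Al makes up 53.964/496.463 = 0.1087 of the mass, i.e. 10.87%.

10.87 weight percent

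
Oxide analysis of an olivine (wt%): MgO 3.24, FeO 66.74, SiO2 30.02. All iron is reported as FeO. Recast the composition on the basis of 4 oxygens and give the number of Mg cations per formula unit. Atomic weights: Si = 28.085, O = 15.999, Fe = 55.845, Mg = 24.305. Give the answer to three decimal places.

0.160 Mg apfu

MgO: 3.24/40.304 = 0.08039 mol → 0.08039 mol Mg, 0.08039 mol O.
FeO: 66.74/71.844 = 0.92896 mol → 0.92896 mol Fe, 0.92896 mol O.
SiO2: 30.02/60.083 = 0.49964 mol → 0.49964 mol Si, 0.99928 mol O.
Total oxygen = 2.00863 mol. Normalization factor = 4/2.00863 = 1.99141.
Mg per 4 O = 0.08039 × 1.99141 = 0.160.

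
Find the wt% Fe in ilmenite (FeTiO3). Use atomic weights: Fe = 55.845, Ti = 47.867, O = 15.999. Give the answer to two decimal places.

M(FeTiO3) = 151.709 g/mol.
Fe contributes 1 × 55.845 = 55.845 g per mole.
55.845/151.709 = 0.3681 → 36.81%.

36.81 wt%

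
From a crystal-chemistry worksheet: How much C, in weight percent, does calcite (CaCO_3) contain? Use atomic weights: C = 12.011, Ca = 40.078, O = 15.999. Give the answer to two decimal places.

Formula mass = 1*40.078 + 1*12.011 + 3*15.999 = 100.086 g/mol, of which 12.011 g is C.
So C makes up 12.011/100.086 = 0.1200 of the mass, i.e. 12.00%.

12.00 weight percent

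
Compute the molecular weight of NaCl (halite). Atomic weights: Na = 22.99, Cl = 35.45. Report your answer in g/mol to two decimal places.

M = 1(22.99) + 1(35.45)

58.44 g/mol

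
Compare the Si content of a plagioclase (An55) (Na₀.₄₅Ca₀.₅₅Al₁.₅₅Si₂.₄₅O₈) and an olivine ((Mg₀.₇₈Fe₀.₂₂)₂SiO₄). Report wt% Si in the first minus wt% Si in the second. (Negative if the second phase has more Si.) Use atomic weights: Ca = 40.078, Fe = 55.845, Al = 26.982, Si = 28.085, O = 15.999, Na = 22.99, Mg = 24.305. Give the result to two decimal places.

7.22 percentage points

M(Na₀.₄₅Ca₀.₅₅Al₁.₅₅Si₂.₄₅O₈) = 271.011 g/mol, so wt% Si = 68.808/271.011 × 100 = 25.39%.
M((Mg₀.₇₈Fe₀.₂₂)₂SiO₄) = 154.569 g/mol, so wt% Si = 28.085/154.569 × 100 = 18.17%.
25.39 − 18.17 = 7.22 pp.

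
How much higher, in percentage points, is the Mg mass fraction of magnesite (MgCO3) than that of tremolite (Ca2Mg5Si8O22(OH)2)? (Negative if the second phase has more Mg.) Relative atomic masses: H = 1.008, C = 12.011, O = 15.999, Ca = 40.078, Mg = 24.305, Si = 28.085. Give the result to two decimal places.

First mineral: 24.305 g Mg in 84.313 g formula = 28.83 wt% Mg.
Second mineral: 121.525 g Mg in 812.353 g formula = 14.96 wt% Mg.
28.83% − 14.96% gives a difference of 13.87 percentage points.

13.87 percentage points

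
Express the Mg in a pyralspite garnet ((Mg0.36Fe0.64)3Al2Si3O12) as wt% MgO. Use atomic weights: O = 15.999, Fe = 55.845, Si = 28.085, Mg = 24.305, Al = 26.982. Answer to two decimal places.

Molar mass of (Mg0.36Fe0.64)3Al2Si3O12 = 1.08*24.305 + 1.92*55.845 + 2*26.982 + 3*28.085 + 12*15.999 = 463.679 g/mol.
Each formula unit contains 1.08 Mg, equivalent to 1.08/1 = 1.0800 mol MgO.
M(MgO) = 1×24.305 + 1×15.999 = 40.304 g/mol.
Mass of MgO per formula unit = 1.0800 × 40.304 = 43.528 g.
MgO wt% = 43.528 / 463.679 × 100 = 9.39%.

9.39 wt%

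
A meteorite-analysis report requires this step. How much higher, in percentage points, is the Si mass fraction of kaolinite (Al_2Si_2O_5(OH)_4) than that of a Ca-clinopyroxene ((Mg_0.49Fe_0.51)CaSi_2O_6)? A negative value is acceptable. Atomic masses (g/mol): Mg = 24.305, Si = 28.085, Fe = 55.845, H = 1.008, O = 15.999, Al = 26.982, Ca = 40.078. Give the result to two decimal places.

-2.39 percentage points

Si in Al_2Si_2O_5(OH)_4: molar mass 258.157 g/mol; 2×28.085 = 56.170 g → 21.76 wt%.
Si in (Mg_0.49Fe_0.51)CaSi_2O_6: molar mass 232.632 g/mol; 2×28.085 = 56.170 g → 24.15 wt%.
Difference = 21.76 − 24.15 = -2.39 percentage points.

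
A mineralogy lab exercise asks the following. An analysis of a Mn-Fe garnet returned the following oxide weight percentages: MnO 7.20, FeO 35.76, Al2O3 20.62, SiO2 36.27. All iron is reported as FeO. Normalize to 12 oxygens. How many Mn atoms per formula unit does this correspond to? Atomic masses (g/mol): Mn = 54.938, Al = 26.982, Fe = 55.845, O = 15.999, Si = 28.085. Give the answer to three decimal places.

MnO: 7.20/70.937 = 0.10150 mol → 0.10150 mol Mn, 0.10150 mol O.
FeO: 35.76/71.844 = 0.49775 mol → 0.49775 mol Fe, 0.49775 mol O.
Al2O3: 20.62/101.961 = 0.20223 mol → 0.40446 mol Al, 0.60669 mol O.
SiO2: 36.27/60.083 = 0.60366 mol → 0.60366 mol Si, 1.20732 mol O.
Total oxygen = 2.41326 mol. Normalization factor = 12/2.41326 = 4.97253.
Mn per 12 O = 0.10150 × 4.97253 = 0.505.

0.505 Mn apfu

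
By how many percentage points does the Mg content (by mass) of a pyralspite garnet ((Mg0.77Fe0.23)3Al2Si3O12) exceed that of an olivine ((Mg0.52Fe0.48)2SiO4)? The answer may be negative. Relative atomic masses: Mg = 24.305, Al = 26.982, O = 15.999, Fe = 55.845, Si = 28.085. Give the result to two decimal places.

First mineral: 56.145 g Mg in 424.885 g formula = 13.21 wt% Mg.
Second mineral: 25.277 g Mg in 170.969 g formula = 14.78 wt% Mg.
13.21% − 14.78% gives a difference of -1.57 percentage points.

-1.57 percentage points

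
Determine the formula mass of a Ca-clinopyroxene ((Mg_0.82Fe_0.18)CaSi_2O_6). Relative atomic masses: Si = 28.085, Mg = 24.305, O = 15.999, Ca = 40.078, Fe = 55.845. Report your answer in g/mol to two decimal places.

222.22 g/mol

The formula mass is the sum 0.82(24.305) + 0.18(55.845) + 1(40.078) + 2(28.085) + 6(15.999).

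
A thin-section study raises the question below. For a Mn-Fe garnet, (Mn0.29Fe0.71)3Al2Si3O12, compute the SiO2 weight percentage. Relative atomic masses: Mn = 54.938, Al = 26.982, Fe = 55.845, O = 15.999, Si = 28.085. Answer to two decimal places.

36.27 wt%

M((Mn0.29Fe0.71)3Al2Si3O12) = 496.953 g/mol; M(SiO2) = 60.083 g/mol.
Moles SiO2 per formula unit = 3 Si ÷ 1 = 3.0000.
SiO2 fraction = (3.0000 × 60.083) / 496.953 = 180.249/496.953 = 0.3627.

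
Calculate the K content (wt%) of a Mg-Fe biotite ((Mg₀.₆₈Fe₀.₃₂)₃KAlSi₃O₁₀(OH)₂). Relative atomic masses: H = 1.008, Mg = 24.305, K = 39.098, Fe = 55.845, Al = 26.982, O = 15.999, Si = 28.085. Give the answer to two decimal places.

Molar mass of (Mg₀.₆₈Fe₀.₃₂)₃KAlSi₃O₁₀(OH)₂: 2.04×24.305 + 0.96×55.845 + 1×39.098 + 1×26.982 + 3×28.085 + 12×15.999 + 2×1.008 = 447.532 g/mol.
Mass of K per formula unit: 1 × 39.098 = 39.098 g.
Weight fraction K = 39.098 / 447.532 = 0.0874.

8.74 wt%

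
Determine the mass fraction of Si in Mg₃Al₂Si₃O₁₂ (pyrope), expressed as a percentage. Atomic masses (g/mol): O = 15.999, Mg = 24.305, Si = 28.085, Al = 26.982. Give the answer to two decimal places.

20.90 wt%

Formula mass = 3*24.305 + 2*26.982 + 3*28.085 + 12*15.999 = 403.122 g/mol, of which 84.255 g is Si.
So Si makes up 84.255/403.122 = 0.2090 of the mass, i.e. 20.90%.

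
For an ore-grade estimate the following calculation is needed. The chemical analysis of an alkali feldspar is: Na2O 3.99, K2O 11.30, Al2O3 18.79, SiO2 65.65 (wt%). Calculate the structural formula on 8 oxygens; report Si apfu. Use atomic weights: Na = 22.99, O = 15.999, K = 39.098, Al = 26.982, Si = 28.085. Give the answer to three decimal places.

2.991 Si apfu

Na2O: 3.99/61.979 = 0.06438 mol → 0.12876 mol Na, 0.06438 mol O.
K2O: 11.30/94.195 = 0.11996 mol → 0.23992 mol K, 0.11996 mol O.
Al2O3: 18.79/101.961 = 0.18429 mol → 0.36858 mol Al, 0.55287 mol O.
SiO2: 65.65/60.083 = 1.09266 mol → 1.09266 mol Si, 2.18532 mol O.
Total oxygen = 2.92253 mol. Normalization factor = 8/2.92253 = 2.73735.
Si per 8 O = 1.09266 × 2.73735 = 2.991.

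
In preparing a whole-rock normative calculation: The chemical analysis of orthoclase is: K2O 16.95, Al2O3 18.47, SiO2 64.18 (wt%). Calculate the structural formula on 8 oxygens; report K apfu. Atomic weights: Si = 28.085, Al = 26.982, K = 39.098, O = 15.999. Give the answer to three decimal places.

K2O: 16.95/94.195 = 0.17995 mol → 0.35990 mol K, 0.17995 mol O.
Al2O3: 18.47/101.961 = 0.18115 mol → 0.36230 mol Al, 0.54345 mol O.
SiO2: 64.18/60.083 = 1.06819 mol → 1.06819 mol Si, 2.13638 mol O.
Total oxygen = 2.85978 mol. Normalization factor = 8/2.85978 = 2.79742.
K per 8 O = 0.35990 × 2.79742 = 1.007.

1.007 K apfu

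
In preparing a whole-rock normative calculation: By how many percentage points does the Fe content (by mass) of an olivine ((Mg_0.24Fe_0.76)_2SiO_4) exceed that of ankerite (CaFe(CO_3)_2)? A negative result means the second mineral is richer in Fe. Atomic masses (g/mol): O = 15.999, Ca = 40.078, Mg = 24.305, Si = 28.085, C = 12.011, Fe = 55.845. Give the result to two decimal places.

19.14 percentage points

Fe in (Mg_0.24Fe_0.76)_2SiO_4: molar mass 188.632 g/mol; 1.52×55.845 = 84.884 g → 45.00 wt%.
Fe in CaFe(CO_3)_2: molar mass 215.939 g/mol; 1×55.845 = 55.845 g → 25.86 wt%.
Difference = 45.00 − 25.86 = 19.14 percentage points.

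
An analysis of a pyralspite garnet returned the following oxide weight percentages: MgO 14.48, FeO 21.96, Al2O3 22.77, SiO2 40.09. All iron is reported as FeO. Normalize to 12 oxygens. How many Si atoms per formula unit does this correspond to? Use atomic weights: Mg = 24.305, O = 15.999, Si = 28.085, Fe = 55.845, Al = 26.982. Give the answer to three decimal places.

3.000 Si apfu

14.48 wt% MgO ÷ 40.304 g/mol = 0.35927 mol, giving 0.35927 Mg and 0.35927 O.
21.96 wt% FeO ÷ 71.844 g/mol = 0.30566 mol, giving 0.30566 Fe and 0.30566 O.
22.77 wt% Al2O3 ÷ 101.961 g/mol = 0.22332 mol, giving 0.44664 Al and 0.66996 O.
40.09 wt% SiO2 ÷ 60.083 g/mol = 0.66724 mol, giving 0.66724 Si and 1.33448 O.
Oxygen sums to 2.66937; scaling by 12/2.66937 = 4.49544 puts the formula on 12 O.
Si: 0.66724 × 4.49544 = 3.000 atoms per formula unit.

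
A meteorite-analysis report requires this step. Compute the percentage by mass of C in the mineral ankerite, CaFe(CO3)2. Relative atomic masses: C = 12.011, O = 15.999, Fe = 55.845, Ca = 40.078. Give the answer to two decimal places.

Molar mass of CaFe(CO3)2: 1×40.078 + 1×55.845 + 2×12.011 + 6×15.999 = 215.939 g/mol.
Mass of C per formula unit: 2 × 12.011 = 24.022 g.
Weight fraction C = 24.022 / 215.939 = 0.1112.

11.12 weight percent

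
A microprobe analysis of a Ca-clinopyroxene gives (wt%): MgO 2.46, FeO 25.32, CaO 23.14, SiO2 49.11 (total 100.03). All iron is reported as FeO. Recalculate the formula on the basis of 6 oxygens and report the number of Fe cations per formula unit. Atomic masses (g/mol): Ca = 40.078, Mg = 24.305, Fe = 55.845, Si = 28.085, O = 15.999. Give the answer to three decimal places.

0.859 Fe apfu

MgO (M=40.304): mol = 0.06104; Mg = 0.06104, O = 0.06104.
FeO (M=71.844): mol = 0.35243; Fe = 0.35243, O = 0.35243.
CaO (M=56.077): mol = 0.41265; Ca = 0.41265, O = 0.41265.
SiO2 (M=60.083): mol = 0.81737; Si = 0.81737, O = 1.63474.
ΣO = 2.46086; factor = 6/ΣO = 2.43817.
Fe apfu = 0.35243 × 2.43817 = 0.859.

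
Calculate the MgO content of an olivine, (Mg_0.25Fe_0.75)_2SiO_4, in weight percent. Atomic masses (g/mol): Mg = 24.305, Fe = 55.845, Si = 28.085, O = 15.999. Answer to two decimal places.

10.72 wt%

Formula mass = 188.001 g/mol.
0.50 Mg → 0.5000 mol MgO per formula unit; M(MgO) = 40.304, so MgO mass = 20.152 g.
20.152/188.001 × 100 = 10.72 wt%.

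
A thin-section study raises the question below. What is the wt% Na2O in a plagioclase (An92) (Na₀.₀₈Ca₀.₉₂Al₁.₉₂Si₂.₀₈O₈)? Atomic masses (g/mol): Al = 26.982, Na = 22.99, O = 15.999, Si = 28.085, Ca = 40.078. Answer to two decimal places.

0.90 wt%

Molar mass of Na₀.₀₈Ca₀.₉₂Al₁.₉₂Si₂.₀₈O₈ = 0.08*22.99 + 0.92*40.078 + 1.92*26.982 + 2.08*28.085 + 8*15.999 = 276.925 g/mol.
Each formula unit contains 0.08 Na, equivalent to 0.08/2 = 0.0400 mol Na2O.
M(Na2O) = 2×22.99 + 1×15.999 = 61.979 g/mol.
Mass of Na2O per formula unit = 0.0400 × 61.979 = 2.479 g.
Na2O wt% = 2.479 / 276.925 × 100 = 0.90%.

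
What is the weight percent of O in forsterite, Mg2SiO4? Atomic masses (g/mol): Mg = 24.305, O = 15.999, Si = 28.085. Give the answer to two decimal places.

M(Mg2SiO4) = 140.691 g/mol.
O contributes 4 × 15.999 = 63.996 g per mole.
63.996/140.691 = 0.4549 → 45.49%.

45.49 mass %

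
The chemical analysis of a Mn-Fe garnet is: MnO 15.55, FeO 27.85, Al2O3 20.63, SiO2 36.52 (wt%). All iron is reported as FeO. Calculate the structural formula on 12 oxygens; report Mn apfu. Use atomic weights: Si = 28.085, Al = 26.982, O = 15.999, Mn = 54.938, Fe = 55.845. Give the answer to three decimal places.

15.55 wt% MnO ÷ 70.937 g/mol = 0.21921 mol, giving 0.21921 Mn and 0.21921 O.
27.85 wt% FeO ÷ 71.844 g/mol = 0.38765 mol, giving 0.38765 Fe and 0.38765 O.
20.63 wt% Al2O3 ÷ 101.961 g/mol = 0.20233 mol, giving 0.40466 Al and 0.60699 O.
36.52 wt% SiO2 ÷ 60.083 g/mol = 0.60783 mol, giving 0.60783 Si and 1.21566 O.
Oxygen sums to 2.42951; scaling by 12/2.42951 = 4.93927 puts the formula on 12 O.
Mn: 0.21921 × 4.93927 = 1.083 atoms per formula unit.

1.083 Mn apfu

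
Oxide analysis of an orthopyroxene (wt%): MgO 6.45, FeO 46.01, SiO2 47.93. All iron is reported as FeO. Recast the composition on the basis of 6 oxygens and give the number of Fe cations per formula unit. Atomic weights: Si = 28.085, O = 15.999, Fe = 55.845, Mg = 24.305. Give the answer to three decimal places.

1.604 Fe apfu

MgO (M=40.304): mol = 0.16003; Mg = 0.16003, O = 0.16003.
FeO (M=71.844): mol = 0.64042; Fe = 0.64042, O = 0.64042.
SiO2 (M=60.083): mol = 0.79773; Si = 0.79773, O = 1.59546.
ΣO = 2.39591; factor = 6/ΣO = 2.50427.
Fe apfu = 0.64042 × 2.50427 = 1.604.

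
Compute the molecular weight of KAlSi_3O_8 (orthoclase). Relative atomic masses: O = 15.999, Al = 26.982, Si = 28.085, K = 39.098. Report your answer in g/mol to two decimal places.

K: 1 × 39.098 = 39.0980
Al: 1 × 26.982 = 26.9820
Si: 3 × 28.085 = 84.2550
O: 8 × 15.999 = 127.9920
Summing the contributions gives the formula mass.

278.33 g/mol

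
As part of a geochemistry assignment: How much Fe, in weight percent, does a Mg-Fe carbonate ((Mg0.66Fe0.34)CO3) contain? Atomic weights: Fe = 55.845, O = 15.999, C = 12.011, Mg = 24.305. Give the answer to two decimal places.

19.98 weight percent

Formula mass = 0.66×24.305 + 0.34×55.845 + 1×12.011 + 3×15.999 = 95.037 g/mol, of which 18.987 g is Fe.
So Fe makes up 18.987/95.037 = 0.1998 of the mass, i.e. 19.98%.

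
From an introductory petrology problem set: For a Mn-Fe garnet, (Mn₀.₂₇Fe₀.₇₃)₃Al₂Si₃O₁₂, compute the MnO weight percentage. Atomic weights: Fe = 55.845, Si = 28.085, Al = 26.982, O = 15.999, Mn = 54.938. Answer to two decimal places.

11.56 wt%

Molar mass of (Mn₀.₂₇Fe₀.₇₃)₃Al₂Si₃O₁₂ = 0.81·54.938 + 2.19·55.845 + 2·26.982 + 3·28.085 + 12·15.999 = 497.007 g/mol.
Each formula unit contains 0.81 Mn, equivalent to 0.81/1 = 0.8100 mol MnO.
M(MnO) = 1×54.938 + 1×15.999 = 70.937 g/mol.
Mass of MnO per formula unit = 0.8100 × 70.937 = 57.459 g.
MnO wt% = 57.459 / 497.007 × 100 = 11.56%.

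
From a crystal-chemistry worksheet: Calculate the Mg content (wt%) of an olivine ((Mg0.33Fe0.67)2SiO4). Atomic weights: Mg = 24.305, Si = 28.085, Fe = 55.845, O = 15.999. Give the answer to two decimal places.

Molar mass of (Mg0.33Fe0.67)2SiO4: 0.66×24.305 + 1.34×55.845 + 1×28.085 + 4×15.999 = 182.955 g/mol.
Mass of Mg per formula unit: 0.66 × 24.305 = 16.041 g.
Weight fraction Mg = 16.041 / 182.955 = 0.0877.

8.77 wt%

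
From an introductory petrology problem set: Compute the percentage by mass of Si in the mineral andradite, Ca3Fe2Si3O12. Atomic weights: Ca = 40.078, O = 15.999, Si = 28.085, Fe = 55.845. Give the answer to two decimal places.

16.58 weight percent

M(Ca3Fe2Si3O12) = 508.167 g/mol.
Si contributes 3 × 28.085 = 84.255 g per mole.
84.255/508.167 = 0.1658 → 16.58%.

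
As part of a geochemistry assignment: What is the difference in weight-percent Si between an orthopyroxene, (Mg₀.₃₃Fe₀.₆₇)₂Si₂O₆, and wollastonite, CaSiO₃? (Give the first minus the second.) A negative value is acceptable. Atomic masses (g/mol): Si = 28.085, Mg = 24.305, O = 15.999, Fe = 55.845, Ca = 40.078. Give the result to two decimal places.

-1.07 percentage points

First mineral: 56.170 g Si in 243.038 g formula = 23.11 wt% Si.
Second mineral: 28.085 g Si in 116.160 g formula = 24.18 wt% Si.
23.11% − 24.18% gives a difference of -1.07 percentage points.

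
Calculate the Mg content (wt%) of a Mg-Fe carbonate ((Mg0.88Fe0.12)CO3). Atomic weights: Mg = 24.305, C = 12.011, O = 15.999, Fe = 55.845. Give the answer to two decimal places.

24.28 wt%

Molar mass of (Mg0.88Fe0.12)CO3: 0.88·24.305 + 0.12·55.845 + 1·12.011 + 3·15.999 = 88.098 g/mol.
Mass of Mg per formula unit: 0.88 × 24.305 = 21.388 g.
Weight fraction Mg = 21.388 / 88.098 = 0.2428.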